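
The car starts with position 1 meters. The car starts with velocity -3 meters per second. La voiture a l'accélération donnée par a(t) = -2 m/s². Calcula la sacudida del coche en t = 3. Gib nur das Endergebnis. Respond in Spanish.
La sacudida en t = 3 es j = 0.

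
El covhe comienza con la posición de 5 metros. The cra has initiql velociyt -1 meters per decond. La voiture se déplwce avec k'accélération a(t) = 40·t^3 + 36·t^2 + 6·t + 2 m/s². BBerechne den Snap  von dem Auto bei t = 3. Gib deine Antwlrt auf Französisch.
Pour résoudre ceci, nous devons prendre 2 dérivées de notre équation de l'accélération a(t) = 40·t^3 + 36·t^2 + 6·t + 2. La dérivée de l'accélération donne le jerk: j(t) = 120·t^2 + 72·t + 6. En dérivant le jerk, nous obtenons le snap: s(t) = 240·t + 72. De l'équation du snap s(t) = 240·t + 72, nous substituons t = 3 pour obtenir s = 792.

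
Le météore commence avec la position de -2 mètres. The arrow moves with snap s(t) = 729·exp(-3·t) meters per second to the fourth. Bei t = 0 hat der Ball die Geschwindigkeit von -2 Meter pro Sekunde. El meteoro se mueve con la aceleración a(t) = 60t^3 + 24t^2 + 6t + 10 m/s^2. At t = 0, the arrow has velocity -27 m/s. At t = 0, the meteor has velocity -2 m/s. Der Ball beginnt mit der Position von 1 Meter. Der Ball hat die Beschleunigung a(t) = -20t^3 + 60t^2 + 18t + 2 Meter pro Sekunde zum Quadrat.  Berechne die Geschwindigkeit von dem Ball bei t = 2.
Wir müssen die Stammfunktion unserer Gleichung für die Beschleunigung a(t) = -20·t^3 + 60·t^2 + 18·t + 2 1-mal finden. Durch Integration von der Beschleunigung und Verwendung der Anfangsbedingung v(0) = -2, erhalten wir v(t) = -5·t^4 + 20·t^3 + 9·t^2 + 2·t - 2. Aus der Gleichung für die Geschwindigkeit v(t) = -5·t^4 + 20·t^3 + 9·t^2 + 2·t - 2, setzen wir t = 2 ein und erhalten v = 118.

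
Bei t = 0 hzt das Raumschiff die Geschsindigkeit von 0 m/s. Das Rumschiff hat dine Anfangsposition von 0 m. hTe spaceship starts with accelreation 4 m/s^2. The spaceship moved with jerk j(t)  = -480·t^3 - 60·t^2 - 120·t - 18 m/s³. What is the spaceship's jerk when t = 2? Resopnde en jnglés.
Using j(t) = -480·t^3 - 60·t^2 - 120·t - 18 and substituting t = 2, we find j = -4338.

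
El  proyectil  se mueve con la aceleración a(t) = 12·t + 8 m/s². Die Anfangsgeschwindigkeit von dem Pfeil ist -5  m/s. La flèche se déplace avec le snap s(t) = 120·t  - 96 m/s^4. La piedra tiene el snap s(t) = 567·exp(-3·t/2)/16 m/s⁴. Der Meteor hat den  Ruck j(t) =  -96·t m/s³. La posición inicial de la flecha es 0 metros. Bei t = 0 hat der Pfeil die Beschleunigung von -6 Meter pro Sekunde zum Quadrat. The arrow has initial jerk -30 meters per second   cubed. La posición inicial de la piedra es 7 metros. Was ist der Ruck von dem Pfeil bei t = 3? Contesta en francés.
Pour résoudre ceci, nous devons prendre 1 primitive de notre équation du snap s(t) = 120·t - 96. En prenant ∫s(t)dt et en appliquant j(0) = -30, nous trouvons j(t) = 60·t^2 - 96·t - 30. De l'équation du jerk j(t) = 60·t^2 - 96·t - 30, nous substituons t = 3 pour obtenir j = 222.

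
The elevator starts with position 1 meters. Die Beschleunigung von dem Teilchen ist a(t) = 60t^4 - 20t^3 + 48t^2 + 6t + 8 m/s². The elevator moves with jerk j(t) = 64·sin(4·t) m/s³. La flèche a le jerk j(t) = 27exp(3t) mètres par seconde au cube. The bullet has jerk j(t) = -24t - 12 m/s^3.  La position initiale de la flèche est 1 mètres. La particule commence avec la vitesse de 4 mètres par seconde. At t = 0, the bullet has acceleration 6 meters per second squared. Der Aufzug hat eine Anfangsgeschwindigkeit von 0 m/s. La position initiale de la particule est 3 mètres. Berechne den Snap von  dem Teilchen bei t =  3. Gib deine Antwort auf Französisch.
Pour résoudre ceci, nous devons prendre 2 dérivées de notre équation de l'accélération a(t) = 60·t^4 - 20·t^3 + 48·t^2 + 6·t + 8. La dérivée de l'accélération donne le jerk: j(t) = 240·t^3 - 60·t^2 + 96·t + 6. En prenant d/dt de j(t), nous trouvons s(t) = 720·t^2 - 120·t + 96. Nous avons le snap s(t) = 720·t^2 - 120·t + 96. En substituant t = 3: s(3) = 6216.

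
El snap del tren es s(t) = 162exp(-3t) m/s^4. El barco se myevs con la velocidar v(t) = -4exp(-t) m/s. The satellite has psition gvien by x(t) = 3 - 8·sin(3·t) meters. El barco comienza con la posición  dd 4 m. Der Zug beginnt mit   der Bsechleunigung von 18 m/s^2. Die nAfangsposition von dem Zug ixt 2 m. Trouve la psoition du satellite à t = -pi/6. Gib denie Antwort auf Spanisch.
De la ecuación de la posición x(t) = 3 - 8·sin(3·t), sustituimos t = -pi/6 para obtener x = 11.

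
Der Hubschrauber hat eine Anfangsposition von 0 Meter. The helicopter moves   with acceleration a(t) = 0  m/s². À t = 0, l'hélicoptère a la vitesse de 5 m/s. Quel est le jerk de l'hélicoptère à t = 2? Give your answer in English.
Starting from acceleration a(t) = 0, we take 1 derivative. Taking d/dt of a(t), we find j(t) = 0. From the given jerk equation j(t) = 0, we substitute t = 2 to get j = 0.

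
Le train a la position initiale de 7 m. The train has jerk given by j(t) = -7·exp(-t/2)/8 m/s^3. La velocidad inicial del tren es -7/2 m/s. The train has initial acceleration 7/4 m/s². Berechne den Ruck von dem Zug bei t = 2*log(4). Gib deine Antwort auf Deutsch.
Wir haben den Ruck j(t) = -7·exp(-t/2)/8. Durch Einsetzen von t = 2*log(4): j(2*log(4)) = -7/32.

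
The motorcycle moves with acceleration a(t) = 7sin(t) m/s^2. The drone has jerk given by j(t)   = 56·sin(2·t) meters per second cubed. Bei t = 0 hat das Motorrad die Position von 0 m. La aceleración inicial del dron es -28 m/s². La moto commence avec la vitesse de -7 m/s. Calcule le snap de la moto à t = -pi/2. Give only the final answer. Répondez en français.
La réponse est 7.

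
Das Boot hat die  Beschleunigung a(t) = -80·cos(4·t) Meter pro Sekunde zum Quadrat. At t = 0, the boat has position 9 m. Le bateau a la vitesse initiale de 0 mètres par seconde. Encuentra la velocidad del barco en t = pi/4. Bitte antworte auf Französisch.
Nous devons intégrer notre équation de l'accélération a(t) = -80·cos(4·t) 1 fois. L'intégrale de l'accélération est la vitesse. En utilisant v(0) = 0, nous obtenons v(t) = -20·sin(4·t). En utilisant v(t) = -20·sin(4·t) et en substituant t = pi/4, nous trouvons v = 0.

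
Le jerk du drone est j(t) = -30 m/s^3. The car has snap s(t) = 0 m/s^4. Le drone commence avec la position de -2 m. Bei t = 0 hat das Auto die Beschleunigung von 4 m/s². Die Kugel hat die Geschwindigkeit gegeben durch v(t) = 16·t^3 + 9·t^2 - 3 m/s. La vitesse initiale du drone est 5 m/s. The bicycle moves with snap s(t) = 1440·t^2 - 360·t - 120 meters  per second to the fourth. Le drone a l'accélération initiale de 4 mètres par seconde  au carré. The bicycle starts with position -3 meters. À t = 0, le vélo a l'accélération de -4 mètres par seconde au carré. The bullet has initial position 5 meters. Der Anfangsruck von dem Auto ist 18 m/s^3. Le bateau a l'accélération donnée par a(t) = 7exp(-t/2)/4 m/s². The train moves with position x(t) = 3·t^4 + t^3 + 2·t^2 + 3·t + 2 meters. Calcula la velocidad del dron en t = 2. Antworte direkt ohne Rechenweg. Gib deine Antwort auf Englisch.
At t = 2, v = -47.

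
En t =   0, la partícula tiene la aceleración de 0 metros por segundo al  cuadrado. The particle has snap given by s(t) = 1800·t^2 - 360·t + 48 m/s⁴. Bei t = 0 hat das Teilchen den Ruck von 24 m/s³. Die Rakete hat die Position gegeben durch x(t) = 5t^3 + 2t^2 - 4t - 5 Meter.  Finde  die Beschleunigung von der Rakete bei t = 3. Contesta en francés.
En partant de la position x(t) = 5·t^3 + 2·t^2 - 4·t - 5, nous prenons 2 dérivées. En dérivant la position, nous obtenons la vitesse: v(t) = 15·t^2 + 4·t - 4. En dérivant la vitesse, nous obtenons l'accélération: a(t) = 30·t + 4. De l'équation de l'accélération a(t) = 30·t + 4, nous substituons t = 3 pour obtenir a = 94.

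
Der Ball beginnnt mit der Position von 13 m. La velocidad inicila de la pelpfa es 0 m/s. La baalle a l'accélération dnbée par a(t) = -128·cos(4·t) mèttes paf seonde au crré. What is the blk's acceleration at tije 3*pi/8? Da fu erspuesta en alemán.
Wir haben die Beschleunigung a(t) = -128·cos(4·t). Durch Einsetzen von t = 3*pi/8: a(3*pi/8) = 0.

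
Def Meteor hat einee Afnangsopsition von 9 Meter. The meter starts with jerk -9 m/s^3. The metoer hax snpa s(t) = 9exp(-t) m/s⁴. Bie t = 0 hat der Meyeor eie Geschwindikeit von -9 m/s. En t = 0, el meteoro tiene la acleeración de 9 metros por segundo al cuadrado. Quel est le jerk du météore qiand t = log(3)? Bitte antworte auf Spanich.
Debemos encontrar la antiderivada de nuestra ecuación del snap s(t) = 9·exp(-t) 1 vez. La integral del snap es la sacudida. Usando j(0) = -9, obtenemos j(t) = -9·exp(-t). Tenemos la sacudida j(t) = -9·exp(-t). Sustituyendo t = log(3): j(log(3)) = -3.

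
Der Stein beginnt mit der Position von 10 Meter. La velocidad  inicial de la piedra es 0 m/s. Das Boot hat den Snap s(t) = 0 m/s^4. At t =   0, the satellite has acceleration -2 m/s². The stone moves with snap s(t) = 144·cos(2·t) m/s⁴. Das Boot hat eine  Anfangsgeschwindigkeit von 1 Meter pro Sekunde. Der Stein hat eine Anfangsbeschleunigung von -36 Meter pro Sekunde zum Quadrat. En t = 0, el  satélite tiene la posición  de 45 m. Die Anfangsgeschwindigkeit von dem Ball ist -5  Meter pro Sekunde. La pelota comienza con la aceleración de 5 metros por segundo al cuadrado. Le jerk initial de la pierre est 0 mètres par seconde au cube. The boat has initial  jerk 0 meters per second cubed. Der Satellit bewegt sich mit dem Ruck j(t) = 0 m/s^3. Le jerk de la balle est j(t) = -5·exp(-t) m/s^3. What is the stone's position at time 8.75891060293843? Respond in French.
Nous devons trouver l'intégrale de notre équation du snap s(t) = 144·cos(2·t) 4 fois. La primitive du snap est le jerk. En utilisant j(0) = 0, nous obtenons j(t) = 72·sin(2·t). En prenant ∫j(t)dt et en appliquant a(0) = -36, nous trouvons a(t) = -36·cos(2·t). L'intégrale de l'accélération, avec v(0) = 0, donne la vitesse: v(t) = -18·sin(2·t). En prenant ∫v(t)dt et en appliquant x(0) = 10, nous trouvons x(t) = 9·cos(2·t) + 1. En utilisant x(t) = 9·cos(2·t) + 1 et en substituant t = 8.75891060293843, nous trouvons x = 3.13111926245692.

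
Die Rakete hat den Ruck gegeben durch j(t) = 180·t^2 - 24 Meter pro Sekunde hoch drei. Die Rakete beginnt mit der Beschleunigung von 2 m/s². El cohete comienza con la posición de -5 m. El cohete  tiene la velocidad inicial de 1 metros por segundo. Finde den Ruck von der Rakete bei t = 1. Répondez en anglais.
We have jerk j(t) = 180·t^2 - 24. Substituting t = 1: j(1) = 156.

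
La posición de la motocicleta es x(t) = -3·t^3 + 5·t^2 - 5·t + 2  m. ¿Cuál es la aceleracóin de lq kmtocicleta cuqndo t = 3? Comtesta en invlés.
To solve this, we need to take 2 derivatives of our position equation x(t) = -3·t^3 + 5·t^2 - 5·t + 2. Differentiating position, we get velocity: v(t) = -9·t^2 + 10·t - 5. Differentiating velocity, we get acceleration: a(t) = 10 - 18·t. Using a(t) = 10 - 18·t and substituting t = 3, we find a = -44.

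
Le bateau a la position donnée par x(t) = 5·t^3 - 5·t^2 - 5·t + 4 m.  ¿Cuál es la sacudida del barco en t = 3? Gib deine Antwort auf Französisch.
Pour résoudre ceci, nous devons prendre 3 dérivées de notre équation de la position x(t) = 5·t^3 - 5·t^2 - 5·t + 4. En dérivant la position, nous obtenons la vitesse: v(t) = 15·t^2 - 10·t - 5. La dérivée de la vitesse donne l'accélération: a(t) = 30·t - 10. En dérivant l'accélération, nous obtenons le jerk: j(t) = 30. En utilisant j(t) = 30 et en substituant t = 3, nous trouvons j = 30.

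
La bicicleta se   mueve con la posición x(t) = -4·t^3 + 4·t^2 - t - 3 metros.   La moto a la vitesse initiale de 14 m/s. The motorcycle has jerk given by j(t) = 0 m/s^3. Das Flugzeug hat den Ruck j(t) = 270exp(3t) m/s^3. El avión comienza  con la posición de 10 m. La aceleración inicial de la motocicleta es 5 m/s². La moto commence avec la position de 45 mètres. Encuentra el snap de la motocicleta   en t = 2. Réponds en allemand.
Wir müssen unsere Gleichung für den Ruck j(t) = 0 1-mal ableiten. Mit d/dt von j(t) finden wir s(t) = 0. Wir haben den Snap s(t) = 0. Durch Einsetzen von t = 2: s(2) = 0.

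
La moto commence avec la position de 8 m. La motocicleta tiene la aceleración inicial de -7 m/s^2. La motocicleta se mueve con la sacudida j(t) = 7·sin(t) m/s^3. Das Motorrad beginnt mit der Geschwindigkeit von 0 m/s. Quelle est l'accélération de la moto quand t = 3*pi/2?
Pour résoudre ceci, nous devons prendre 1 intégrale de notre équation du jerk j(t) = 7·sin(t). La primitive du jerk est l'accélération. En utilisant a(0) = -7, nous obtenons a(t) = -7·cos(t). En utilisant a(t) = -7·cos(t) et en substituant t = 3*pi/2, nous trouvons a = 0.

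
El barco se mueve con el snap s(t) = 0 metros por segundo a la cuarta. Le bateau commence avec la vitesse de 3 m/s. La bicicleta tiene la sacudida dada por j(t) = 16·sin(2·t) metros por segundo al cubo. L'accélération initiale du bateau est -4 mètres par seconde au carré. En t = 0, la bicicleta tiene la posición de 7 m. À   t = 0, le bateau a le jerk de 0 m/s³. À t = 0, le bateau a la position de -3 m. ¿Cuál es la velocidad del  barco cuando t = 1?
Debemos encontrar la integral de nuestra ecuación del snap s(t) = 0 3 veces. Tomando ∫s(t)dt y aplicando j(0) = 0, encontramos j(t) = 0. Tomando ∫j(t)dt y aplicando a(0) = -4, encontramos a(t) = -4. La antiderivada de la aceleración, con v(0) = 3, da la velocidad: v(t) = 3 - 4·t. Tenemos la velocidad v(t) = 3 - 4·t. Sustituyendo t = 1: v(1) = -1.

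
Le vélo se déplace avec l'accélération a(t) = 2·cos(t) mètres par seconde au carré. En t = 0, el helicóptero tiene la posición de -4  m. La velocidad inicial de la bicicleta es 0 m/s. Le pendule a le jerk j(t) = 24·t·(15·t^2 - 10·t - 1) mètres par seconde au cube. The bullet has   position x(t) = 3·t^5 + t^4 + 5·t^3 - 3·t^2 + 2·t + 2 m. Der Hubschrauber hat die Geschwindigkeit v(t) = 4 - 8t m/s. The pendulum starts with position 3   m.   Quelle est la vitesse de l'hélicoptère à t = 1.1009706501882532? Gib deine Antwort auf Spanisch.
De la ecuación de la velocidad v(t) = 4 - 8·t, sustituimos t = 1.1009706501882532 para obtener v = -4.80776520150603.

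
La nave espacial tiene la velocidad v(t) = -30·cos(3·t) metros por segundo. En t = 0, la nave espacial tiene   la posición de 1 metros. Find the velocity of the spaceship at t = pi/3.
From the given velocity equation v(t) = -30·cos(3·t), we substitute t = pi/3 to get v = 30.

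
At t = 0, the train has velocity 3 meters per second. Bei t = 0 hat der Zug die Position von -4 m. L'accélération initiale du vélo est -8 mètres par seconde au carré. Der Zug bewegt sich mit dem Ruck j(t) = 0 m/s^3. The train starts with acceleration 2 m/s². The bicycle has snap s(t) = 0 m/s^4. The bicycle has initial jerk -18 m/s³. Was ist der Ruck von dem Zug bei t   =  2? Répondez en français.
Nous avons le jerk j(t) = 0. En substituant t = 2: j(2) = 0.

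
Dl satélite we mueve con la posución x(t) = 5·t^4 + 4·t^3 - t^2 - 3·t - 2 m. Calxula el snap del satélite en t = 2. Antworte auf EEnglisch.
Starting from position x(t) = 5·t^4 + 4·t^3 - t^2 - 3·t - 2, we take 4 derivatives. Taking d/dt of x(t), we find v(t) = 20·t^3 + 12·t^2 - 2·t - 3. Differentiating velocity, we get acceleration: a(t) = 60·t^2 + 24·t - 2. Taking d/dt of a(t), we find j(t) = 120·t + 24. Differentiating jerk, we get snap: s(t) = 120. We have snap s(t) = 120. Substituting t = 2: s(2) = 120.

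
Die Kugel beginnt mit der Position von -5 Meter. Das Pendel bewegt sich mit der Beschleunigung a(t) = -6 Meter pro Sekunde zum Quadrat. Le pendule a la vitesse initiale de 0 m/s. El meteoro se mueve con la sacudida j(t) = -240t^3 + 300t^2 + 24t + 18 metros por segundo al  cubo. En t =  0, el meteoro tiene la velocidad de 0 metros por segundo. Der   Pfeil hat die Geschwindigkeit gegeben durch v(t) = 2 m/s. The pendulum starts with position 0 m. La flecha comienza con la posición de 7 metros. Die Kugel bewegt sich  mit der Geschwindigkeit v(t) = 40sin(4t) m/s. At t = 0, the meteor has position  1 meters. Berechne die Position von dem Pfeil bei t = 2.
Um dies zu lösen, müssen wir 1 Stammfunktion unserer Gleichung für die Geschwindigkeit v(t) = 2 finden. Das Integral von der Geschwindigkeit, mit x(0) = 7, ergibt die Position: x(t) = 2·t + 7. Mit x(t) = 2·t + 7 und Einsetzen von t = 2, finden wir x = 11.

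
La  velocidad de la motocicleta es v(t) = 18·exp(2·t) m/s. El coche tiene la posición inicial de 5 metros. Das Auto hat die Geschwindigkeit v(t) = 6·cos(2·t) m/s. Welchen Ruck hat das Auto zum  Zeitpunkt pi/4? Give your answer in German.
Um dies zu lösen, müssen wir 2 Ableitungen unserer Gleichung für die Geschwindigkeit v(t) = 6·cos(2·t) nehmen. Die Ableitung von der Geschwindigkeit ergibt die Beschleunigung: a(t) = -12·sin(2·t). Die Ableitung von der Beschleunigung ergibt den Ruck: j(t) = -24·cos(2·t). Aus der Gleichung für den Ruck j(t) = -24·cos(2·t), setzen wir t = pi/4 ein und erhalten j = 0.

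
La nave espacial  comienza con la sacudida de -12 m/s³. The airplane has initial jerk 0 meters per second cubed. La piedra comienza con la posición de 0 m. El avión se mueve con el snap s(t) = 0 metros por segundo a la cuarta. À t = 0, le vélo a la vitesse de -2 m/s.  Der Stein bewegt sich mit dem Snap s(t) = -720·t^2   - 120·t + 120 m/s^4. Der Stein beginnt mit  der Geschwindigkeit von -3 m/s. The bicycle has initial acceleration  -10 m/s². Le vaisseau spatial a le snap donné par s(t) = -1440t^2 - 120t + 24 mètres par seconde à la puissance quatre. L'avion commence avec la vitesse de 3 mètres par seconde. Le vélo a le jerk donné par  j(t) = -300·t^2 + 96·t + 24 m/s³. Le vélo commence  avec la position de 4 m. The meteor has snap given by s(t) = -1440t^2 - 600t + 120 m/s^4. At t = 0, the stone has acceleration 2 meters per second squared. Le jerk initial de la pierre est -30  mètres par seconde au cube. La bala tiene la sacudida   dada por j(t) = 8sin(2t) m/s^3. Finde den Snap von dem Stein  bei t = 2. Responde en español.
Usando s(t) = -720·t^2 - 120·t + 120 y sustituyendo t = 2, encontramos s = -3000.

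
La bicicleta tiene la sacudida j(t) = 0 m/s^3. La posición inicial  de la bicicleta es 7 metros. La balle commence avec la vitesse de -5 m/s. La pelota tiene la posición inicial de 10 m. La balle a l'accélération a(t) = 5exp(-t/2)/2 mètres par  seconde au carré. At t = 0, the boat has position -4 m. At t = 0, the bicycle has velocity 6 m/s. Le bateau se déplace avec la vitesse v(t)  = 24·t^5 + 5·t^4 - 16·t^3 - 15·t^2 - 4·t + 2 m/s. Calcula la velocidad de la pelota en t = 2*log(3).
Para resolver esto, necesitamos tomar 1 integral de nuestra ecuación de la aceleración a(t) = 5·exp(-t/2)/2. La antiderivada de la aceleración, con v(0) = -5, da la velocidad: v(t) = -5·exp(-t/2). Tenemos la velocidad v(t) = -5·exp(-t/2). Sustituyendo t = 2*log(3): v(2*log(3)) = -5/3.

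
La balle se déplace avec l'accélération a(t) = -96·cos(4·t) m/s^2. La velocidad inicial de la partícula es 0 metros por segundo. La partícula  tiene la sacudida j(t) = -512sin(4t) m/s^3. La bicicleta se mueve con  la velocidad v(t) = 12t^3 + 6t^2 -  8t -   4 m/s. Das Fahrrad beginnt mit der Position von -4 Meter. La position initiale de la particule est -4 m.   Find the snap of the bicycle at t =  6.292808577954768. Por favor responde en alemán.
Um dies zu lösen, müssen wir 3 Ableitungen unserer Gleichung für die Geschwindigkeit v(t) = 12·t^3 + 6·t^2 - 8·t - 4 nehmen. Mit d/dt von v(t) finden wir a(t) = 36·t^2 + 12·t - 8. Mit d/dt von a(t) finden wir j(t) = 72·t + 12. Mit d/dt von j(t) finden wir s(t) = 72. Aus der Gleichung für den Snap s(t) = 72, setzen wir t = 6.292808577954768 ein und erhalten s = 72.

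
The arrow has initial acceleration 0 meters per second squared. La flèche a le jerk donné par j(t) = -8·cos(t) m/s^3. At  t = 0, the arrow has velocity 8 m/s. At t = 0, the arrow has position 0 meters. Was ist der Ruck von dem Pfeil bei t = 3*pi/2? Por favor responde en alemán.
Aus der Gleichung für den Ruck j(t) = -8·cos(t), setzen wir t = 3*pi/2 ein und erhalten j = 0.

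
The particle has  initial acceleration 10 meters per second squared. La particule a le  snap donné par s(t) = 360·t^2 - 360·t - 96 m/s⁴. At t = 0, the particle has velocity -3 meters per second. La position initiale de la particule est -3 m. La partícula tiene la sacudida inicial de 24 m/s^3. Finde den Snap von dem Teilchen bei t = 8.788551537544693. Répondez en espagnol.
Tenemos el snap s(t) = 360·t^2 - 360·t - 96. Sustituyendo t = 8.788551537544693: s(8.788551537544693) = 24546.0311725924.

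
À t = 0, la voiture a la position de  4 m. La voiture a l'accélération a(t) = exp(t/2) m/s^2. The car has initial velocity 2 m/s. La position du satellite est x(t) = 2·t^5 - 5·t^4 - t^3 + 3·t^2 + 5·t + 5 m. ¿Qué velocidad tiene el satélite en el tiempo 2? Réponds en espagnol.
Partiendo de la posición x(t) = 2·t^5 - 5·t^4 - t^3 + 3·t^2 + 5·t + 5, tomamos 1 derivada. Derivando la posición, obtenemos la velocidad: v(t) = 10·t^4 - 20·t^3 - 3·t^2 + 6·t + 5. De la ecuación de la velocidad v(t) = 10·t^4 - 20·t^3 - 3·t^2 + 6·t + 5, sustituimos t = 2 para obtener v = 5.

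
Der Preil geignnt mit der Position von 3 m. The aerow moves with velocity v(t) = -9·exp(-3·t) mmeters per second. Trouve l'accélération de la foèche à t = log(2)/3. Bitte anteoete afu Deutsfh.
Wir müssen unsere Gleichung für die Geschwindigkeit v(t) = -9·exp(-3·t) 1-mal ableiten. Die Ableitung von der Geschwindigkeit ergibt die Beschleunigung: a(t) = 27·exp(-3·t). Wir haben die Beschleunigung a(t) = 27·exp(-3·t). Durch Einsetzen von t = log(2)/3: a(log(2)/3) = 27/2.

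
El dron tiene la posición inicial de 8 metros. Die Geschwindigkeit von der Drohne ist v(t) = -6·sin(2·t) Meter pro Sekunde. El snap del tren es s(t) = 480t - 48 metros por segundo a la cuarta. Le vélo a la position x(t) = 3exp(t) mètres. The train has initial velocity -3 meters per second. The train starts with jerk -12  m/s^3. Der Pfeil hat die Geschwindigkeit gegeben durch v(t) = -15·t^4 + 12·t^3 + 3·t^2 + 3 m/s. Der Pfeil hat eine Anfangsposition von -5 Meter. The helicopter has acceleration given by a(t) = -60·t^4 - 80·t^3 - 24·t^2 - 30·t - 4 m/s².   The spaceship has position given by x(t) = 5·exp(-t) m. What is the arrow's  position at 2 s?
Starting from velocity v(t) = -15·t^4 + 12·t^3 + 3·t^2 + 3, we take 1 antiderivative. The integral of velocity is position. Using x(0) = -5, we get x(t) = -3·t^5 + 3·t^4 + t^3 + 3·t - 5. We have position x(t) = -3·t^5 + 3·t^4 + t^3 + 3·t - 5. Substituting t = 2: x(2) = -39.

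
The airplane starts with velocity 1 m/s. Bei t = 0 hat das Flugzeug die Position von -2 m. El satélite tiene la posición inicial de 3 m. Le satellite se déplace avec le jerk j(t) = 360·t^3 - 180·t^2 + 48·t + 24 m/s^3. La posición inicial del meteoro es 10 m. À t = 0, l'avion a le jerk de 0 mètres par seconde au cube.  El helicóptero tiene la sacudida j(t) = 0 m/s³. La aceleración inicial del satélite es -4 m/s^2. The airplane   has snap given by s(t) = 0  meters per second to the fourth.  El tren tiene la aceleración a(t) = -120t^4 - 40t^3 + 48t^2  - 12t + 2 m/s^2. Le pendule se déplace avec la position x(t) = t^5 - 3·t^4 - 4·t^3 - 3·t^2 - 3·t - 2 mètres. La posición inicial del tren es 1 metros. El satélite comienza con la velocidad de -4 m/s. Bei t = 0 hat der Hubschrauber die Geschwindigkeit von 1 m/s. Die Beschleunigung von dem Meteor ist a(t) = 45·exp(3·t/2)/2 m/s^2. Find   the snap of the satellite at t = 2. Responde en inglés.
To solve this, we need to take 1 derivative of our jerk equation j(t) = 360·t^3 - 180·t^2 + 48·t + 24. Differentiating jerk, we get snap: s(t) = 1080·t^2 - 360·t + 48. Using s(t) = 1080·t^2 - 360·t + 48 and substituting t = 2, we find s = 3648.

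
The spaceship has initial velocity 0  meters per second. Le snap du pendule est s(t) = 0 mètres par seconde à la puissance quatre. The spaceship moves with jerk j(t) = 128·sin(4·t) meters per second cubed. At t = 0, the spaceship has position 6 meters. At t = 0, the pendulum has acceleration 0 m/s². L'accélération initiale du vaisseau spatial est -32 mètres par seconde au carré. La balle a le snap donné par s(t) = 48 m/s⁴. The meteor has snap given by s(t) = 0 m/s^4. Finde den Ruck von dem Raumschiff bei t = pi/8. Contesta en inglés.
From the given jerk equation j(t) = 128·sin(4·t), we substitute t = pi/8 to get j = 128.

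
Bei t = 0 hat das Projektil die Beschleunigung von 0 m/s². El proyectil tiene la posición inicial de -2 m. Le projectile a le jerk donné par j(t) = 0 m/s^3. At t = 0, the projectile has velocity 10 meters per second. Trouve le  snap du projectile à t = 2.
Pour résoudre ceci, nous devons prendre 1 dérivée de notre équation du jerk j(t) = 0. En dérivant le jerk, nous obtenons le snap: s(t) = 0. Nous avons le snap s(t) = 0. En substituant t = 2: s(2) = 0.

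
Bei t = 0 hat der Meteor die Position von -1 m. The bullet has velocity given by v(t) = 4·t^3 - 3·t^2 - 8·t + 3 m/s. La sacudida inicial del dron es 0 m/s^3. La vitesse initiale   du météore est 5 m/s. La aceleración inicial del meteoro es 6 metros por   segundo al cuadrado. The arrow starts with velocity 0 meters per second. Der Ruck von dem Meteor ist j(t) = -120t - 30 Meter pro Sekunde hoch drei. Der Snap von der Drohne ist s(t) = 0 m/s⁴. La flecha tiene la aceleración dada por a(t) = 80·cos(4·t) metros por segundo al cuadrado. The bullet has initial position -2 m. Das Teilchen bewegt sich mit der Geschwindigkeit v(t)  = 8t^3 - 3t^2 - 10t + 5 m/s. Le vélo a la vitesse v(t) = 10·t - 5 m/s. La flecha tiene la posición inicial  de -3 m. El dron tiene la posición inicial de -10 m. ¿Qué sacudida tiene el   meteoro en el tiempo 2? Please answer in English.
We have jerk j(t) = -120·t - 30. Substituting t = 2: j(2) = -270.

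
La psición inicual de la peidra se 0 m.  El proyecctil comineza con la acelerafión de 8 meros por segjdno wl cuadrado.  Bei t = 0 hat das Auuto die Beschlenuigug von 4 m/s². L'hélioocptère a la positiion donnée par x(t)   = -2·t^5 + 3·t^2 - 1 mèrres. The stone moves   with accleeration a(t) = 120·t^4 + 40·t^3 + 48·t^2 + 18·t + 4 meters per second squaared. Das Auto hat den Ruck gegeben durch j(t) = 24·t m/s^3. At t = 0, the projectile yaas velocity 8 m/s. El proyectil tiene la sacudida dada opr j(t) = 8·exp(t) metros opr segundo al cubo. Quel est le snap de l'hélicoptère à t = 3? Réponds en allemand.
Ausgehend von der Position x(t) = -2·t^5 + 3·t^2 - 1, nehmen wir 4 Ableitungen. Die Ableitung von der Position ergibt die Geschwindigkeit: v(t) = -10·t^4 + 6·t. Die Ableitung von der Geschwindigkeit ergibt die Beschleunigung: a(t) = 6 - 40·t^3. Mit d/dt von a(t) finden wir j(t) = -120·t^2. Durch Ableiten von dem Ruck erhalten wir den Snap: s(t) = -240·t. Mit s(t) = -240·t und Einsetzen von t = 3, finden wir s = -720.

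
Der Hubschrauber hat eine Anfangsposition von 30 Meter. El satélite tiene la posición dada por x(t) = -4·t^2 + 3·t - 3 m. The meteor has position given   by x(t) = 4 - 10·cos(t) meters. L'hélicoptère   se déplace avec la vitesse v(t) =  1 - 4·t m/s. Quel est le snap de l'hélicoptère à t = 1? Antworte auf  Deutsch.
Wir müssen unsere Gleichung für die Geschwindigkeit v(t) = 1 - 4·t 3-mal ableiten. Die Ableitung von der Geschwindigkeit ergibt die Beschleunigung: a(t) = -4. Die Ableitung von der Beschleunigung ergibt den Ruck: j(t) = 0. Die Ableitung von dem Ruck ergibt den Snap: s(t) = 0. Aus der Gleichung für den Snap s(t) = 0, setzen wir t = 1 ein und erhalten s = 0.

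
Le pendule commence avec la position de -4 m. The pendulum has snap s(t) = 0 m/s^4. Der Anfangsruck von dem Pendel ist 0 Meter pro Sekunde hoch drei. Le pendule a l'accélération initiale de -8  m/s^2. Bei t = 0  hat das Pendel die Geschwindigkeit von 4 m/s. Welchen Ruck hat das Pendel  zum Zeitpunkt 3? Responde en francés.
Nous devons intégrer notre équation du snap s(t) = 0 1 fois. La primitive du snap, avec j(0) = 0, donne le jerk: j(t) = 0. Nous avons le jerk j(t) = 0. En substituant t = 3: j(3) = 0.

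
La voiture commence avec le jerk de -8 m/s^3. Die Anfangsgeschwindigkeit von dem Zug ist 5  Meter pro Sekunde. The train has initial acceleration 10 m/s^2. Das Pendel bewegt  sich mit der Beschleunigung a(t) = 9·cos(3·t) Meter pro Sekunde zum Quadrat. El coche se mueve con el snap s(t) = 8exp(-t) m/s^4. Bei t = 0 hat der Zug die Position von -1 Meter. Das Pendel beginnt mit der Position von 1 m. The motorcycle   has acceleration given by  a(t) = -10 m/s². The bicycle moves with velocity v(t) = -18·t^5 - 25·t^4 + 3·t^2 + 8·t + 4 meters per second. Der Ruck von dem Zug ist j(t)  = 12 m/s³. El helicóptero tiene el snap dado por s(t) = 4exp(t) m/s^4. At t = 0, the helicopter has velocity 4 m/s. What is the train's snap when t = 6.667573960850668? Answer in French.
Nous devons dériver notre équation du jerk j(t) = 12 1 fois. La dérivée du jerk donne le snap: s(t) = 0. De l'équation du snap s(t) = 0, nous substituons t = 6.667573960850668 pour obtenir s = 0.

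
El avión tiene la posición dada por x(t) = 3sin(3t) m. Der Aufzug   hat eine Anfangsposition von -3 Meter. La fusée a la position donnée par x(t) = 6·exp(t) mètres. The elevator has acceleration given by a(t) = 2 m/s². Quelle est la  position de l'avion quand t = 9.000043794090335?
En utilisant x(t) = 3·sin(3·t) et en substituant t = 9.000043794090335, nous trouvons x = 2.86901261487098.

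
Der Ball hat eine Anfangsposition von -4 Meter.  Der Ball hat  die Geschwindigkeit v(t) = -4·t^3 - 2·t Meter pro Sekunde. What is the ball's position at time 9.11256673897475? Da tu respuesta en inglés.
We need to integrate our velocity equation v(t) = -4·t^3 - 2·t 1 time. Finding the antiderivative of v(t) and using x(0) = -4: x(t) = -t^4 - t^2 - 4. We have position x(t) = -t^4 - t^2 - 4. Substituting t = 9.11256673897475: x(9.11256673897475) = -6982.49323064578.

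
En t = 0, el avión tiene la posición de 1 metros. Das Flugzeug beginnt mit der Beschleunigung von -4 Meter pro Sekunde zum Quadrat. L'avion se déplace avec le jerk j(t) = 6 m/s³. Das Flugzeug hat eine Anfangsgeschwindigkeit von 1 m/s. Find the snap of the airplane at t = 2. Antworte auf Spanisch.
Partiendo de la sacudida j(t) = 6, tomamos 1 derivada. Derivando la sacudida, obtenemos el snap: s(t) = 0. De la ecuación del snap s(t) = 0, sustituimos t = 2 para obtener s = 0.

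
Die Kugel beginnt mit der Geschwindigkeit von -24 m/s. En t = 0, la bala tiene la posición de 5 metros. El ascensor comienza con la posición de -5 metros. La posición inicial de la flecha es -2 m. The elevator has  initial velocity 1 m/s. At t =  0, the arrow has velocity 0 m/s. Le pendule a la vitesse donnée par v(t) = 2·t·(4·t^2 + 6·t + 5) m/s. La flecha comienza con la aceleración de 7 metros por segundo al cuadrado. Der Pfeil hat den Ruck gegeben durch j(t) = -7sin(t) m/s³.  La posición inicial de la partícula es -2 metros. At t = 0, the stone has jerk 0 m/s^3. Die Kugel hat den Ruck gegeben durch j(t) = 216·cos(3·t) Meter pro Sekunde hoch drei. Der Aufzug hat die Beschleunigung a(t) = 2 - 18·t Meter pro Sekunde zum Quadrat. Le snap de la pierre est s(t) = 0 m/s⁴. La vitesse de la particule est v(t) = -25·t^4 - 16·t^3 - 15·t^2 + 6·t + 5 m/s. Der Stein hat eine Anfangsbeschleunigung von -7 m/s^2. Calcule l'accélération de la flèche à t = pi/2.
Nous devons intégrer notre équation du jerk j(t) = -7·sin(t) 1 fois. L'intégrale du jerk est l'accélération. En utilisant a(0) = 7, nous obtenons a(t) = 7·cos(t). Nous avons l'accélération a(t) = 7·cos(t). En substituant t = pi/2: a(pi/2) = 0.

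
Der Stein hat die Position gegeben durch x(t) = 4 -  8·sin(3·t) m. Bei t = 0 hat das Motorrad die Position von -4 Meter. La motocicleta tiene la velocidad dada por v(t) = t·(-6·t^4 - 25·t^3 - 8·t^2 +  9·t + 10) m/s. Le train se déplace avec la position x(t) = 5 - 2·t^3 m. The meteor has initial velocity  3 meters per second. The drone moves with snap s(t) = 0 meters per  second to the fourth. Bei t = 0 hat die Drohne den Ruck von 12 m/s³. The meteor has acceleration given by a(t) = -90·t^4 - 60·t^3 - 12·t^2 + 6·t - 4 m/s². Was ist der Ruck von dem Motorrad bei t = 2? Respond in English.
We must differentiate our velocity equation v(t) = t·(-6·t^4 - 25·t^3 - 8·t^2 + 9·t + 10) 2 times. Differentiating velocity, we get acceleration: a(t) = -6·t^4 - 25·t^3 - 8·t^2 + t·(-24·t^3 - 75·t^2 - 16·t + 9) + 9·t + 10. The derivative of acceleration gives jerk: j(t) = -48·t^3 - 150·t^2 + t·(-72·t^2 - 150·t - 16) - 32·t + 18. Using j(t) = -48·t^3 - 150·t^2 + t·(-72·t^2 - 150·t - 16) - 32·t + 18 and substituting t = 2, we find j = -2238.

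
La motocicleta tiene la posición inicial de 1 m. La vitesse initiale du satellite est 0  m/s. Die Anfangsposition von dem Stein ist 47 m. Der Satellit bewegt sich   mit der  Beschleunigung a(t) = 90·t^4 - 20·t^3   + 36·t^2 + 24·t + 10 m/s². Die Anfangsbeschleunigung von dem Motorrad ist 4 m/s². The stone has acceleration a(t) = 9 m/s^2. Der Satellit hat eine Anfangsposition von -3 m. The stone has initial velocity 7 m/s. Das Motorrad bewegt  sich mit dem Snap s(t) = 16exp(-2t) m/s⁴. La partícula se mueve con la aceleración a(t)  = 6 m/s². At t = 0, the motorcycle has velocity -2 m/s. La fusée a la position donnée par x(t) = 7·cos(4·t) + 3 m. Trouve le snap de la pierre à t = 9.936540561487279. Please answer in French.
Pour résoudre ceci, nous devons prendre 2 dérivées de notre équation de l'accélération a(t) = 9. En prenant d/dt de a(t), nous trouvons j(t) = 0. La dérivée du jerk donne le snap: s(t) = 0. Nous avons le snap s(t) = 0. En substituant t = 9.936540561487279: s(9.936540561487279) = 0.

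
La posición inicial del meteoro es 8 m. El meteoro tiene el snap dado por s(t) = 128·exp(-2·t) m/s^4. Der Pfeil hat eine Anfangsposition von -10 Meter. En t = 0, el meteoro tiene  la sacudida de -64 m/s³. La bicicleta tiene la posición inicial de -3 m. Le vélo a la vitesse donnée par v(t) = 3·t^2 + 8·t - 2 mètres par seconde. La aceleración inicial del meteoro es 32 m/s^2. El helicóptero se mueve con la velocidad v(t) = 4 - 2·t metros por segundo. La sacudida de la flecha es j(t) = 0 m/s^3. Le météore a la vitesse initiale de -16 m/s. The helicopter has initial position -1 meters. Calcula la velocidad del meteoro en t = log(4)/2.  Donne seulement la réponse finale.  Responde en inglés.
The velocity at t = log(4)/2 is v = -4.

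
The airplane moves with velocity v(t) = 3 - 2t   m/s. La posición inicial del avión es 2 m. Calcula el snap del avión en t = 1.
Para resolver esto, necesitamos tomar 3 derivadas de nuestra ecuación de la velocidad v(t) = 3 - 2·t. Tomando d/dt de v(t), encontramos a(t) = -2. Derivando la aceleración, obtenemos la sacudida: j(t) = 0. La derivada de la sacudida da el snap: s(t) = 0. Usando s(t) = 0 y sustituyendo t = 1, encontramos s = 0.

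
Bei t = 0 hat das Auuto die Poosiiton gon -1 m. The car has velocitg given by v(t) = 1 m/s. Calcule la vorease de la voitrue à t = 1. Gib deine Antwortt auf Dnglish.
From the given velocity equation v(t) = 1, we substitute t = 1 to get v = 1.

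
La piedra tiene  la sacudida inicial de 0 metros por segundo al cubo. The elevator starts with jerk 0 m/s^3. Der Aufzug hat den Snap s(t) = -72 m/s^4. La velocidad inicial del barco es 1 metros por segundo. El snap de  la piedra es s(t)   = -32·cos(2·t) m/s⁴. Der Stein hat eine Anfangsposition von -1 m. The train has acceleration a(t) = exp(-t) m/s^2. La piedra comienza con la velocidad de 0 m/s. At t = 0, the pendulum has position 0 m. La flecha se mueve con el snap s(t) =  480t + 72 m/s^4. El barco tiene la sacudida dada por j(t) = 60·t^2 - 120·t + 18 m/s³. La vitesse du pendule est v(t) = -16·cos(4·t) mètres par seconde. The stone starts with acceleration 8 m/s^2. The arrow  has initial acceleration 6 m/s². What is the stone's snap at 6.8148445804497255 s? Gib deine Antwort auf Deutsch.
Wir haben den Snap s(t) = -32·cos(2·t). Durch Einsetzen von t = 6.8148445804497255: s(6.8148445804497255) = -15.5511821758542.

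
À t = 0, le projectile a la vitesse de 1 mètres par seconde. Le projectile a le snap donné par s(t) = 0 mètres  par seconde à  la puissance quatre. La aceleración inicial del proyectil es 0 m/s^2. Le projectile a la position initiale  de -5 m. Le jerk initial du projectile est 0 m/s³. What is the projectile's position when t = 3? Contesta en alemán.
Wir müssen die Stammfunktion unserer Gleichung für den Snap s(t) = 0 4-mal finden. Durch Integration von dem Snap und Verwendung der Anfangsbedingung j(0) = 0, erhalten wir j(t) = 0. Das Integral von dem Ruck ist die Beschleunigung. Mit a(0) = 0 erhalten wir a(t) = 0. Die Stammfunktion von der Beschleunigung ist die Geschwindigkeit. Mit v(0) = 1 erhalten wir v(t) = 1. Die Stammfunktion von der Geschwindigkeit, mit x(0) = -5, ergibt die Position: x(t) = t - 5. Aus der Gleichung für die Position x(t) = t - 5, setzen wir t = 3 ein und erhalten x = -2.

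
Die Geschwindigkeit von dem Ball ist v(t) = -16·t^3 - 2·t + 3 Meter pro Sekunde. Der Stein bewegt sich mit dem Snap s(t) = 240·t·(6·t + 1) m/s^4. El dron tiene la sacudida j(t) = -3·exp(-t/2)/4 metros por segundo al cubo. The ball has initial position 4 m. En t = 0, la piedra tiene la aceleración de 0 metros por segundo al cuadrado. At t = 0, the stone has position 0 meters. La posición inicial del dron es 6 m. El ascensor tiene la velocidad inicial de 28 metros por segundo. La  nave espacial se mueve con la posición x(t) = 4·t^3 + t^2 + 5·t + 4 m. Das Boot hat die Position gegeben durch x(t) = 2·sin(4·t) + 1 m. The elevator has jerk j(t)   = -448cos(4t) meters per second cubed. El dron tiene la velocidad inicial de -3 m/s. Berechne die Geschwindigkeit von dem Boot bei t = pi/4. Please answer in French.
Nous devons dériver notre équation de la position x(t) = 2·sin(4·t) + 1 1 fois. En prenant d/dt de x(t), nous trouvons v(t) = 8·cos(4·t). De l'équation de la vitesse v(t) = 8·cos(4·t), nous substituons t = pi/4 pour obtenir v = -8.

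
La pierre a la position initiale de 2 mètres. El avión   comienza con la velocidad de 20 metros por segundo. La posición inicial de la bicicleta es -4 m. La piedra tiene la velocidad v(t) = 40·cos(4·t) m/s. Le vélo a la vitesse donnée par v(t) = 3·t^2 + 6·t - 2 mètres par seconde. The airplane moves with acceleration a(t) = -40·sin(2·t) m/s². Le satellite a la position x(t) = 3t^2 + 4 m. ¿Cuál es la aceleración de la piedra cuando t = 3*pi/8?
Partiendo de la velocidad v(t) = 40·cos(4·t), tomamos 1 derivada. Derivando la velocidad, obtenemos la aceleración: a(t) = -160·sin(4·t). Tenemos la aceleración a(t) = -160·sin(4·t). Sustituyendo t = 3*pi/8: a(3*pi/8) = 160.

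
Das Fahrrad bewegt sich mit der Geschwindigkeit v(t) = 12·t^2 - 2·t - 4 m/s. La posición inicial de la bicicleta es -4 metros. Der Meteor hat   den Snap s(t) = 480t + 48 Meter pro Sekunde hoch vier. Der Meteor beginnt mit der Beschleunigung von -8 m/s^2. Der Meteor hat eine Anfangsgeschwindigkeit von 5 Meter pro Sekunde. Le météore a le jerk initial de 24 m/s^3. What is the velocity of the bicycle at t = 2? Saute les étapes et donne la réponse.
The answer is 40.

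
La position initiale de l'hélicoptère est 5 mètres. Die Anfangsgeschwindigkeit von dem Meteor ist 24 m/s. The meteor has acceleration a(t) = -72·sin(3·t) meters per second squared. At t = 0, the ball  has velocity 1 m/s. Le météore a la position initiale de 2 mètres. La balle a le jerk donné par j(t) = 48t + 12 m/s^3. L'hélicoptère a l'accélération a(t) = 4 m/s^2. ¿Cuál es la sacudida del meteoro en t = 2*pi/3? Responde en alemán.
Ausgehend von der Beschleunigung a(t) = -72·sin(3·t), nehmen wir 1 Ableitung. Durch Ableiten von der Beschleunigung erhalten wir den Ruck: j(t) = -216·cos(3·t). Wir haben den Ruck j(t) = -216·cos(3·t). Durch Einsetzen von t = 2*pi/3: j(2*pi/3) = -216.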